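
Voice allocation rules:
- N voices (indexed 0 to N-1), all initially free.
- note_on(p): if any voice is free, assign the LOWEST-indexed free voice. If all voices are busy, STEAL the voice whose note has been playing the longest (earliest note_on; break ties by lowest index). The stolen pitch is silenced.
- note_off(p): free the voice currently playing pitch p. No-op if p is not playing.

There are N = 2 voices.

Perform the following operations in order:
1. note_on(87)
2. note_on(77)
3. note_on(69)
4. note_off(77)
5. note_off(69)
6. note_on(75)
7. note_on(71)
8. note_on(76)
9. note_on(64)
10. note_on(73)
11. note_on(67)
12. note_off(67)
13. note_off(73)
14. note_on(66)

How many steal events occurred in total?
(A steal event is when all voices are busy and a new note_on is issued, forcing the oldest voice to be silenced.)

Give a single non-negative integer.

Op 1: note_on(87): voice 0 is free -> assigned | voices=[87 -]
Op 2: note_on(77): voice 1 is free -> assigned | voices=[87 77]
Op 3: note_on(69): all voices busy, STEAL voice 0 (pitch 87, oldest) -> assign | voices=[69 77]
Op 4: note_off(77): free voice 1 | voices=[69 -]
Op 5: note_off(69): free voice 0 | voices=[- -]
Op 6: note_on(75): voice 0 is free -> assigned | voices=[75 -]
Op 7: note_on(71): voice 1 is free -> assigned | voices=[75 71]
Op 8: note_on(76): all voices busy, STEAL voice 0 (pitch 75, oldest) -> assign | voices=[76 71]
Op 9: note_on(64): all voices busy, STEAL voice 1 (pitch 71, oldest) -> assign | voices=[76 64]
Op 10: note_on(73): all voices busy, STEAL voice 0 (pitch 76, oldest) -> assign | voices=[73 64]
Op 11: note_on(67): all voices busy, STEAL voice 1 (pitch 64, oldest) -> assign | voices=[73 67]
Op 12: note_off(67): free voice 1 | voices=[73 -]
Op 13: note_off(73): free voice 0 | voices=[- -]
Op 14: note_on(66): voice 0 is free -> assigned | voices=[66 -]

Answer: 5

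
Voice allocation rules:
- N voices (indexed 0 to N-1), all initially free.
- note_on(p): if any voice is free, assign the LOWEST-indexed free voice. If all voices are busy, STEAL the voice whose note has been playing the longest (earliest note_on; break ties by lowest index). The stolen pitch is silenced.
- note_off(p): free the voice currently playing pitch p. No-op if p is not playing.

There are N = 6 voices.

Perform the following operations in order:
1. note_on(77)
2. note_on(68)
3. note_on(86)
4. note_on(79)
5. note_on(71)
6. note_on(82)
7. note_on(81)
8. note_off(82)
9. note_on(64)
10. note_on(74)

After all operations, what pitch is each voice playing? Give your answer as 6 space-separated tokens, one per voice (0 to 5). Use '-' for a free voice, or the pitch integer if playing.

Op 1: note_on(77): voice 0 is free -> assigned | voices=[77 - - - - -]
Op 2: note_on(68): voice 1 is free -> assigned | voices=[77 68 - - - -]
Op 3: note_on(86): voice 2 is free -> assigned | voices=[77 68 86 - - -]
Op 4: note_on(79): voice 3 is free -> assigned | voices=[77 68 86 79 - -]
Op 5: note_on(71): voice 4 is free -> assigned | voices=[77 68 86 79 71 -]
Op 6: note_on(82): voice 5 is free -> assigned | voices=[77 68 86 79 71 82]
Op 7: note_on(81): all voices busy, STEAL voice 0 (pitch 77, oldest) -> assign | voices=[81 68 86 79 71 82]
Op 8: note_off(82): free voice 5 | voices=[81 68 86 79 71 -]
Op 9: note_on(64): voice 5 is free -> assigned | voices=[81 68 86 79 71 64]
Op 10: note_on(74): all voices busy, STEAL voice 1 (pitch 68, oldest) -> assign | voices=[81 74 86 79 71 64]

Answer: 81 74 86 79 71 64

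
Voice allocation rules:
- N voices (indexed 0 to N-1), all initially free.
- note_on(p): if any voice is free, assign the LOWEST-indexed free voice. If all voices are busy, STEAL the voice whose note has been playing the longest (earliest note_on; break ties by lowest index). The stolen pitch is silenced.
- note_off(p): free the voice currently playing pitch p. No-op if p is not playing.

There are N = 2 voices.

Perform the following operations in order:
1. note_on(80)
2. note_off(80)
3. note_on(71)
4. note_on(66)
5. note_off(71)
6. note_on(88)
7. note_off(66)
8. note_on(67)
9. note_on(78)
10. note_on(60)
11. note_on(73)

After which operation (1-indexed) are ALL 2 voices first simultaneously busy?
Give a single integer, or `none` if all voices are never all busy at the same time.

Op 1: note_on(80): voice 0 is free -> assigned | voices=[80 -]
Op 2: note_off(80): free voice 0 | voices=[- -]
Op 3: note_on(71): voice 0 is free -> assigned | voices=[71 -]
Op 4: note_on(66): voice 1 is free -> assigned | voices=[71 66]
Op 5: note_off(71): free voice 0 | voices=[- 66]
Op 6: note_on(88): voice 0 is free -> assigned | voices=[88 66]
Op 7: note_off(66): free voice 1 | voices=[88 -]
Op 8: note_on(67): voice 1 is free -> assigned | voices=[88 67]
Op 9: note_on(78): all voices busy, STEAL voice 0 (pitch 88, oldest) -> assign | voices=[78 67]
Op 10: note_on(60): all voices busy, STEAL voice 1 (pitch 67, oldest) -> assign | voices=[78 60]
Op 11: note_on(73): all voices busy, STEAL voice 0 (pitch 78, oldest) -> assign | voices=[73 60]

Answer: 4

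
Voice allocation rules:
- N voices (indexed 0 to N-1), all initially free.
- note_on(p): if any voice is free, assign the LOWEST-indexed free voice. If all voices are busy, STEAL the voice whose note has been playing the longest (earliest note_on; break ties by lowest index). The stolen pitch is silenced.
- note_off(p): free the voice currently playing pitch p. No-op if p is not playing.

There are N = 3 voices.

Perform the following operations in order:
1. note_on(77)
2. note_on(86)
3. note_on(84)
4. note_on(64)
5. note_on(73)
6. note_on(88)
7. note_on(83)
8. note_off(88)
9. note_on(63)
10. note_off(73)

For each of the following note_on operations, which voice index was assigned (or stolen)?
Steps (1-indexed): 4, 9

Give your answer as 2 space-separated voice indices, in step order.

Op 1: note_on(77): voice 0 is free -> assigned | voices=[77 - -]
Op 2: note_on(86): voice 1 is free -> assigned | voices=[77 86 -]
Op 3: note_on(84): voice 2 is free -> assigned | voices=[77 86 84]
Op 4: note_on(64): all voices busy, STEAL voice 0 (pitch 77, oldest) -> assign | voices=[64 86 84]
Op 5: note_on(73): all voices busy, STEAL voice 1 (pitch 86, oldest) -> assign | voices=[64 73 84]
Op 6: note_on(88): all voices busy, STEAL voice 2 (pitch 84, oldest) -> assign | voices=[64 73 88]
Op 7: note_on(83): all voices busy, STEAL voice 0 (pitch 64, oldest) -> assign | voices=[83 73 88]
Op 8: note_off(88): free voice 2 | voices=[83 73 -]
Op 9: note_on(63): voice 2 is free -> assigned | voices=[83 73 63]
Op 10: note_off(73): free voice 1 | voices=[83 - 63]

Answer: 0 2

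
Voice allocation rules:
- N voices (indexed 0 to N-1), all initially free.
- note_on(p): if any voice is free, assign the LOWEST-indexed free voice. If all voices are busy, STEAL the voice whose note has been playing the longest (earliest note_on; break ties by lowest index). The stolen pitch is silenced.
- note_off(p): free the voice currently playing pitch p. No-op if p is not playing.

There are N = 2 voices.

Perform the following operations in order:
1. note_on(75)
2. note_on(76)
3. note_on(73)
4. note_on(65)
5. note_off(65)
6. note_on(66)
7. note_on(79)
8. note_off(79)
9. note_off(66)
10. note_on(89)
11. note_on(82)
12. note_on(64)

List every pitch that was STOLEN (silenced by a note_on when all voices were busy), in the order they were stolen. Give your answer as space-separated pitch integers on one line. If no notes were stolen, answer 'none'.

Op 1: note_on(75): voice 0 is free -> assigned | voices=[75 -]
Op 2: note_on(76): voice 1 is free -> assigned | voices=[75 76]
Op 3: note_on(73): all voices busy, STEAL voice 0 (pitch 75, oldest) -> assign | voices=[73 76]
Op 4: note_on(65): all voices busy, STEAL voice 1 (pitch 76, oldest) -> assign | voices=[73 65]
Op 5: note_off(65): free voice 1 | voices=[73 -]
Op 6: note_on(66): voice 1 is free -> assigned | voices=[73 66]
Op 7: note_on(79): all voices busy, STEAL voice 0 (pitch 73, oldest) -> assign | voices=[79 66]
Op 8: note_off(79): free voice 0 | voices=[- 66]
Op 9: note_off(66): free voice 1 | voices=[- -]
Op 10: note_on(89): voice 0 is free -> assigned | voices=[89 -]
Op 11: note_on(82): voice 1 is free -> assigned | voices=[89 82]
Op 12: note_on(64): all voices busy, STEAL voice 0 (pitch 89, oldest) -> assign | voices=[64 82]

Answer: 75 76 73 89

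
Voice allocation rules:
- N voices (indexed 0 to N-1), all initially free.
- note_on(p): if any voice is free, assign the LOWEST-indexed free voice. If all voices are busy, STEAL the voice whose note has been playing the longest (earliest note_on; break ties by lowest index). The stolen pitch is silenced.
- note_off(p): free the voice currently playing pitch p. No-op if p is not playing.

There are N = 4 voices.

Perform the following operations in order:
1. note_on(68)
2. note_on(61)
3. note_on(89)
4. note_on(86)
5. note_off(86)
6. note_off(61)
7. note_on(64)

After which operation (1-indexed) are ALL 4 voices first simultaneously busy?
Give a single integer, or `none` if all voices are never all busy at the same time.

Answer: 4

Derivation:
Op 1: note_on(68): voice 0 is free -> assigned | voices=[68 - - -]
Op 2: note_on(61): voice 1 is free -> assigned | voices=[68 61 - -]
Op 3: note_on(89): voice 2 is free -> assigned | voices=[68 61 89 -]
Op 4: note_on(86): voice 3 is free -> assigned | voices=[68 61 89 86]
Op 5: note_off(86): free voice 3 | voices=[68 61 89 -]
Op 6: note_off(61): free voice 1 | voices=[68 - 89 -]
Op 7: note_on(64): voice 1 is free -> assigned | voices=[68 64 89 -]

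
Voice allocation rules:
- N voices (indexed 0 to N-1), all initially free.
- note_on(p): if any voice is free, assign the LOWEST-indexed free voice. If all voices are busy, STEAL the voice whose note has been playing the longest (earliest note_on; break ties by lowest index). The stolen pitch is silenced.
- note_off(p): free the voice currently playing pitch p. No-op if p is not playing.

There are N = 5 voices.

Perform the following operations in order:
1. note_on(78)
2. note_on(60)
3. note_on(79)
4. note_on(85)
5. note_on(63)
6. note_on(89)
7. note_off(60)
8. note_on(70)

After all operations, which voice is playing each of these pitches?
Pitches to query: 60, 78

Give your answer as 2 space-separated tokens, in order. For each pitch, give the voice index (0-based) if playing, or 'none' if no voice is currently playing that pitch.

Answer: none none

Derivation:
Op 1: note_on(78): voice 0 is free -> assigned | voices=[78 - - - -]
Op 2: note_on(60): voice 1 is free -> assigned | voices=[78 60 - - -]
Op 3: note_on(79): voice 2 is free -> assigned | voices=[78 60 79 - -]
Op 4: note_on(85): voice 3 is free -> assigned | voices=[78 60 79 85 -]
Op 5: note_on(63): voice 4 is free -> assigned | voices=[78 60 79 85 63]
Op 6: note_on(89): all voices busy, STEAL voice 0 (pitch 78, oldest) -> assign | voices=[89 60 79 85 63]
Op 7: note_off(60): free voice 1 | voices=[89 - 79 85 63]
Op 8: note_on(70): voice 1 is free -> assigned | voices=[89 70 79 85 63]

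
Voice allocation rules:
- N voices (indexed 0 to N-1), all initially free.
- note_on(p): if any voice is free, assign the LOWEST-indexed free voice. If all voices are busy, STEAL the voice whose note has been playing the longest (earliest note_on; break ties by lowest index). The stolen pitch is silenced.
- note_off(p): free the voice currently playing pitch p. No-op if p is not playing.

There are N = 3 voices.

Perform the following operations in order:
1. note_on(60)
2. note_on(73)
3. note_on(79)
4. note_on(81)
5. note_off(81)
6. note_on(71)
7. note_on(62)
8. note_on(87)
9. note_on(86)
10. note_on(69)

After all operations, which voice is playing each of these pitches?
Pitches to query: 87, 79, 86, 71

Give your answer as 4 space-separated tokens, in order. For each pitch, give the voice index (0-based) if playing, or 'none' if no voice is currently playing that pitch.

Answer: 2 none 0 none

Derivation:
Op 1: note_on(60): voice 0 is free -> assigned | voices=[60 - -]
Op 2: note_on(73): voice 1 is free -> assigned | voices=[60 73 -]
Op 3: note_on(79): voice 2 is free -> assigned | voices=[60 73 79]
Op 4: note_on(81): all voices busy, STEAL voice 0 (pitch 60, oldest) -> assign | voices=[81 73 79]
Op 5: note_off(81): free voice 0 | voices=[- 73 79]
Op 6: note_on(71): voice 0 is free -> assigned | voices=[71 73 79]
Op 7: note_on(62): all voices busy, STEAL voice 1 (pitch 73, oldest) -> assign | voices=[71 62 79]
Op 8: note_on(87): all voices busy, STEAL voice 2 (pitch 79, oldest) -> assign | voices=[71 62 87]
Op 9: note_on(86): all voices busy, STEAL voice 0 (pitch 71, oldest) -> assign | voices=[86 62 87]
Op 10: note_on(69): all voices busy, STEAL voice 1 (pitch 62, oldest) -> assign | voices=[86 69 87]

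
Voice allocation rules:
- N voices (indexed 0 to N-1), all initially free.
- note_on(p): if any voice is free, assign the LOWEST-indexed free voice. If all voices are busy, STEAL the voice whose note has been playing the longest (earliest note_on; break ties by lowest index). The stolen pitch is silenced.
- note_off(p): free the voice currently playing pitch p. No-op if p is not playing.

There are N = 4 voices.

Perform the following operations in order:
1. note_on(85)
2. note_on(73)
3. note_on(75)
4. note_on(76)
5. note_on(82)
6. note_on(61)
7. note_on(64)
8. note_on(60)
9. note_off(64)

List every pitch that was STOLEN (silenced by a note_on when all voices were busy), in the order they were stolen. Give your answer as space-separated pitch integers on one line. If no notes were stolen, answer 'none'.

Answer: 85 73 75 76

Derivation:
Op 1: note_on(85): voice 0 is free -> assigned | voices=[85 - - -]
Op 2: note_on(73): voice 1 is free -> assigned | voices=[85 73 - -]
Op 3: note_on(75): voice 2 is free -> assigned | voices=[85 73 75 -]
Op 4: note_on(76): voice 3 is free -> assigned | voices=[85 73 75 76]
Op 5: note_on(82): all voices busy, STEAL voice 0 (pitch 85, oldest) -> assign | voices=[82 73 75 76]
Op 6: note_on(61): all voices busy, STEAL voice 1 (pitch 73, oldest) -> assign | voices=[82 61 75 76]
Op 7: note_on(64): all voices busy, STEAL voice 2 (pitch 75, oldest) -> assign | voices=[82 61 64 76]
Op 8: note_on(60): all voices busy, STEAL voice 3 (pitch 76, oldest) -> assign | voices=[82 61 64 60]
Op 9: note_off(64): free voice 2 | voices=[82 61 - 60]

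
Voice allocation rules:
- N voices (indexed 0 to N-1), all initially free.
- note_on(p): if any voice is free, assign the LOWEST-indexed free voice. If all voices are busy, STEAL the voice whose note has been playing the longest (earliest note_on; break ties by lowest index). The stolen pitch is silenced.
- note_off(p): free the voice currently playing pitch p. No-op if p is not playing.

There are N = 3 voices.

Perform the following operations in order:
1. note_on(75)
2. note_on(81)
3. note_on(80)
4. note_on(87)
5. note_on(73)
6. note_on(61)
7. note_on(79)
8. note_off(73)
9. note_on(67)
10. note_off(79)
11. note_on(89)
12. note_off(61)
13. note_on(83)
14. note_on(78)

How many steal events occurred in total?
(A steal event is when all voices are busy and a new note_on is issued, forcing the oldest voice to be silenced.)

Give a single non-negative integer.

Op 1: note_on(75): voice 0 is free -> assigned | voices=[75 - -]
Op 2: note_on(81): voice 1 is free -> assigned | voices=[75 81 -]
Op 3: note_on(80): voice 2 is free -> assigned | voices=[75 81 80]
Op 4: note_on(87): all voices busy, STEAL voice 0 (pitch 75, oldest) -> assign | voices=[87 81 80]
Op 5: note_on(73): all voices busy, STEAL voice 1 (pitch 81, oldest) -> assign | voices=[87 73 80]
Op 6: note_on(61): all voices busy, STEAL voice 2 (pitch 80, oldest) -> assign | voices=[87 73 61]
Op 7: note_on(79): all voices busy, STEAL voice 0 (pitch 87, oldest) -> assign | voices=[79 73 61]
Op 8: note_off(73): free voice 1 | voices=[79 - 61]
Op 9: note_on(67): voice 1 is free -> assigned | voices=[79 67 61]
Op 10: note_off(79): free voice 0 | voices=[- 67 61]
Op 11: note_on(89): voice 0 is free -> assigned | voices=[89 67 61]
Op 12: note_off(61): free voice 2 | voices=[89 67 -]
Op 13: note_on(83): voice 2 is free -> assigned | voices=[89 67 83]
Op 14: note_on(78): all voices busy, STEAL voice 1 (pitch 67, oldest) -> assign | voices=[89 78 83]

Answer: 5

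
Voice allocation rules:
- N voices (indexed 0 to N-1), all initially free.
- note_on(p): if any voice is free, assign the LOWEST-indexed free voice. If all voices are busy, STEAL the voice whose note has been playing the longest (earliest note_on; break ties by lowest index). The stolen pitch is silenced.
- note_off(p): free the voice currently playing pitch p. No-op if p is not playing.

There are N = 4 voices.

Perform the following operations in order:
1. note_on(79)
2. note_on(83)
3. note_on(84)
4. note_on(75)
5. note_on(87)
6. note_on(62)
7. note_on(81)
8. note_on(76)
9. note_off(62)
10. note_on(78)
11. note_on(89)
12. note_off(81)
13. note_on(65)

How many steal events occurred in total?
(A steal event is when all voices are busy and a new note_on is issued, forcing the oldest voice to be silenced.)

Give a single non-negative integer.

Op 1: note_on(79): voice 0 is free -> assigned | voices=[79 - - -]
Op 2: note_on(83): voice 1 is free -> assigned | voices=[79 83 - -]
Op 3: note_on(84): voice 2 is free -> assigned | voices=[79 83 84 -]
Op 4: note_on(75): voice 3 is free -> assigned | voices=[79 83 84 75]
Op 5: note_on(87): all voices busy, STEAL voice 0 (pitch 79, oldest) -> assign | voices=[87 83 84 75]
Op 6: note_on(62): all voices busy, STEAL voice 1 (pitch 83, oldest) -> assign | voices=[87 62 84 75]
Op 7: note_on(81): all voices busy, STEAL voice 2 (pitch 84, oldest) -> assign | voices=[87 62 81 75]
Op 8: note_on(76): all voices busy, STEAL voice 3 (pitch 75, oldest) -> assign | voices=[87 62 81 76]
Op 9: note_off(62): free voice 1 | voices=[87 - 81 76]
Op 10: note_on(78): voice 1 is free -> assigned | voices=[87 78 81 76]
Op 11: note_on(89): all voices busy, STEAL voice 0 (pitch 87, oldest) -> assign | voices=[89 78 81 76]
Op 12: note_off(81): free voice 2 | voices=[89 78 - 76]
Op 13: note_on(65): voice 2 is free -> assigned | voices=[89 78 65 76]

Answer: 5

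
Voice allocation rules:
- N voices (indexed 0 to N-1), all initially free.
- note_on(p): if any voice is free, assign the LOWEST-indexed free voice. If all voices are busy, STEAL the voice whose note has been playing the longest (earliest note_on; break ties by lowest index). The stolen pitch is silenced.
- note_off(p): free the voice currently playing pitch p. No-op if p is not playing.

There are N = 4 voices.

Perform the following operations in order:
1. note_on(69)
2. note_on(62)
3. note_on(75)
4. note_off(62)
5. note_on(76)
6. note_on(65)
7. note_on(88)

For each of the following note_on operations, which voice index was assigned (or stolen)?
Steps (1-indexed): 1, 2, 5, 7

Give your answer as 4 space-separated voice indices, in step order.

Op 1: note_on(69): voice 0 is free -> assigned | voices=[69 - - -]
Op 2: note_on(62): voice 1 is free -> assigned | voices=[69 62 - -]
Op 3: note_on(75): voice 2 is free -> assigned | voices=[69 62 75 -]
Op 4: note_off(62): free voice 1 | voices=[69 - 75 -]
Op 5: note_on(76): voice 1 is free -> assigned | voices=[69 76 75 -]
Op 6: note_on(65): voice 3 is free -> assigned | voices=[69 76 75 65]
Op 7: note_on(88): all voices busy, STEAL voice 0 (pitch 69, oldest) -> assign | voices=[88 76 75 65]

Answer: 0 1 1 0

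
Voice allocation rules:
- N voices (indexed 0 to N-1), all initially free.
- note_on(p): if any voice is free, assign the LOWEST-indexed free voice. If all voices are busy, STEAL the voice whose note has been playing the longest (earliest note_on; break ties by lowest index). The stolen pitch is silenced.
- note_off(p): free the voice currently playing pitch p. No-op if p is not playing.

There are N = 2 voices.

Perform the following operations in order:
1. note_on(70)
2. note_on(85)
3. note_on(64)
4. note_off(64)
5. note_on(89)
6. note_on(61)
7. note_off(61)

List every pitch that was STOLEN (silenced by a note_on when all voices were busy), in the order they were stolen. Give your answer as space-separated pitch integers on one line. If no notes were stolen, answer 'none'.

Answer: 70 85

Derivation:
Op 1: note_on(70): voice 0 is free -> assigned | voices=[70 -]
Op 2: note_on(85): voice 1 is free -> assigned | voices=[70 85]
Op 3: note_on(64): all voices busy, STEAL voice 0 (pitch 70, oldest) -> assign | voices=[64 85]
Op 4: note_off(64): free voice 0 | voices=[- 85]
Op 5: note_on(89): voice 0 is free -> assigned | voices=[89 85]
Op 6: note_on(61): all voices busy, STEAL voice 1 (pitch 85, oldest) -> assign | voices=[89 61]
Op 7: note_off(61): free voice 1 | voices=[89 -]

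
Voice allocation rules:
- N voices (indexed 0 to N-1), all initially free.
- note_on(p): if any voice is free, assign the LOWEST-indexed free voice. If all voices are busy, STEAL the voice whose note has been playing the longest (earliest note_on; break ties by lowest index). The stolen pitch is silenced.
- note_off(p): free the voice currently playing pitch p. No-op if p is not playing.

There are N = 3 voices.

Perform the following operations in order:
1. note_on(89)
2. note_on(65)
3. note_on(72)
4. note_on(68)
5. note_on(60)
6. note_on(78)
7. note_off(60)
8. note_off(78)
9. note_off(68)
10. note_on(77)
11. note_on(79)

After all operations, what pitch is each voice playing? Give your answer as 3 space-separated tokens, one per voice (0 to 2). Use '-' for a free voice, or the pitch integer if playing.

Answer: 77 79 -

Derivation:
Op 1: note_on(89): voice 0 is free -> assigned | voices=[89 - -]
Op 2: note_on(65): voice 1 is free -> assigned | voices=[89 65 -]
Op 3: note_on(72): voice 2 is free -> assigned | voices=[89 65 72]
Op 4: note_on(68): all voices busy, STEAL voice 0 (pitch 89, oldest) -> assign | voices=[68 65 72]
Op 5: note_on(60): all voices busy, STEAL voice 1 (pitch 65, oldest) -> assign | voices=[68 60 72]
Op 6: note_on(78): all voices busy, STEAL voice 2 (pitch 72, oldest) -> assign | voices=[68 60 78]
Op 7: note_off(60): free voice 1 | voices=[68 - 78]
Op 8: note_off(78): free voice 2 | voices=[68 - -]
Op 9: note_off(68): free voice 0 | voices=[- - -]
Op 10: note_on(77): voice 0 is free -> assigned | voices=[77 - -]
Op 11: note_on(79): voice 1 is free -> assigned | voices=[77 79 -]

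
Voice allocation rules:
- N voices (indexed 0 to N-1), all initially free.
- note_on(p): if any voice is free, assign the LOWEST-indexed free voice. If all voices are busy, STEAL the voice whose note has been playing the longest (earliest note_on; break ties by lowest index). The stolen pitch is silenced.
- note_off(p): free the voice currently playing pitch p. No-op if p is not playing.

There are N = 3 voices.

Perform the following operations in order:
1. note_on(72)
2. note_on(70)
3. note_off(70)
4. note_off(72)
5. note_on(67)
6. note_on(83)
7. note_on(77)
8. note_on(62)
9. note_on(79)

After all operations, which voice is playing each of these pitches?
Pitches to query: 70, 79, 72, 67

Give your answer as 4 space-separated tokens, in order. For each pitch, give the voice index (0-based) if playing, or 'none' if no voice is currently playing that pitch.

Answer: none 1 none none

Derivation:
Op 1: note_on(72): voice 0 is free -> assigned | voices=[72 - -]
Op 2: note_on(70): voice 1 is free -> assigned | voices=[72 70 -]
Op 3: note_off(70): free voice 1 | voices=[72 - -]
Op 4: note_off(72): free voice 0 | voices=[- - -]
Op 5: note_on(67): voice 0 is free -> assigned | voices=[67 - -]
Op 6: note_on(83): voice 1 is free -> assigned | voices=[67 83 -]
Op 7: note_on(77): voice 2 is free -> assigned | voices=[67 83 77]
Op 8: note_on(62): all voices busy, STEAL voice 0 (pitch 67, oldest) -> assign | voices=[62 83 77]
Op 9: note_on(79): all voices busy, STEAL voice 1 (pitch 83, oldest) -> assign | voices=[62 79 77]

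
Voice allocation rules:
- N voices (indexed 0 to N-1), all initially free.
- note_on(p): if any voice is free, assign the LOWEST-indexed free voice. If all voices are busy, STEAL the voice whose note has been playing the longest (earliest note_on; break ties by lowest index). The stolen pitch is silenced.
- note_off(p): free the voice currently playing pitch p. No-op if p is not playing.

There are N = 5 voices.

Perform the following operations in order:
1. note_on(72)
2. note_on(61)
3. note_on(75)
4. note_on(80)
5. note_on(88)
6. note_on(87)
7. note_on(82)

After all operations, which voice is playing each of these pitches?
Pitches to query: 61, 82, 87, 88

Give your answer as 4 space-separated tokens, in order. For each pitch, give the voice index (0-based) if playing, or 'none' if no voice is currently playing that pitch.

Answer: none 1 0 4

Derivation:
Op 1: note_on(72): voice 0 is free -> assigned | voices=[72 - - - -]
Op 2: note_on(61): voice 1 is free -> assigned | voices=[72 61 - - -]
Op 3: note_on(75): voice 2 is free -> assigned | voices=[72 61 75 - -]
Op 4: note_on(80): voice 3 is free -> assigned | voices=[72 61 75 80 -]
Op 5: note_on(88): voice 4 is free -> assigned | voices=[72 61 75 80 88]
Op 6: note_on(87): all voices busy, STEAL voice 0 (pitch 72, oldest) -> assign | voices=[87 61 75 80 88]
Op 7: note_on(82): all voices busy, STEAL voice 1 (pitch 61, oldest) -> assign | voices=[87 82 75 80 88]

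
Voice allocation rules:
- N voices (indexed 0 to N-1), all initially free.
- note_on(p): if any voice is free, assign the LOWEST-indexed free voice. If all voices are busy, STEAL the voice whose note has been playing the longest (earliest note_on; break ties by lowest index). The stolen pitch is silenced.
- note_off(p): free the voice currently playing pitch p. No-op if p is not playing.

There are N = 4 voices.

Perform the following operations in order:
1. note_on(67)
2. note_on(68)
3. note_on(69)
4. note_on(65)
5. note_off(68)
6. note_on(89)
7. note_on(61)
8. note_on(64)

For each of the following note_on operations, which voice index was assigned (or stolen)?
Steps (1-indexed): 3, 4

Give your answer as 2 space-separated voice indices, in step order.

Op 1: note_on(67): voice 0 is free -> assigned | voices=[67 - - -]
Op 2: note_on(68): voice 1 is free -> assigned | voices=[67 68 - -]
Op 3: note_on(69): voice 2 is free -> assigned | voices=[67 68 69 -]
Op 4: note_on(65): voice 3 is free -> assigned | voices=[67 68 69 65]
Op 5: note_off(68): free voice 1 | voices=[67 - 69 65]
Op 6: note_on(89): voice 1 is free -> assigned | voices=[67 89 69 65]
Op 7: note_on(61): all voices busy, STEAL voice 0 (pitch 67, oldest) -> assign | voices=[61 89 69 65]
Op 8: note_on(64): all voices busy, STEAL voice 2 (pitch 69, oldest) -> assign | voices=[61 89 64 65]

Answer: 2 3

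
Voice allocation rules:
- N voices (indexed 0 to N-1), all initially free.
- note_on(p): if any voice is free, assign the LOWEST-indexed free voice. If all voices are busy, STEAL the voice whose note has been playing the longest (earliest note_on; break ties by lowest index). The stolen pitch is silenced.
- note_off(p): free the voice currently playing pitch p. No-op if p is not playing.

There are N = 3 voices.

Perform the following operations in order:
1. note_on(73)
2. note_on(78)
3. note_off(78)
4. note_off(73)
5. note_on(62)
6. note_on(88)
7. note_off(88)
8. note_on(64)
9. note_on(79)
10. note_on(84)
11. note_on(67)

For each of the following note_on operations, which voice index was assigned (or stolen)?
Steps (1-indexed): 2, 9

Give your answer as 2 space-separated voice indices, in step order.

Op 1: note_on(73): voice 0 is free -> assigned | voices=[73 - -]
Op 2: note_on(78): voice 1 is free -> assigned | voices=[73 78 -]
Op 3: note_off(78): free voice 1 | voices=[73 - -]
Op 4: note_off(73): free voice 0 | voices=[- - -]
Op 5: note_on(62): voice 0 is free -> assigned | voices=[62 - -]
Op 6: note_on(88): voice 1 is free -> assigned | voices=[62 88 -]
Op 7: note_off(88): free voice 1 | voices=[62 - -]
Op 8: note_on(64): voice 1 is free -> assigned | voices=[62 64 -]
Op 9: note_on(79): voice 2 is free -> assigned | voices=[62 64 79]
Op 10: note_on(84): all voices busy, STEAL voice 0 (pitch 62, oldest) -> assign | voices=[84 64 79]
Op 11: note_on(67): all voices busy, STEAL voice 1 (pitch 64, oldest) -> assign | voices=[84 67 79]

Answer: 1 2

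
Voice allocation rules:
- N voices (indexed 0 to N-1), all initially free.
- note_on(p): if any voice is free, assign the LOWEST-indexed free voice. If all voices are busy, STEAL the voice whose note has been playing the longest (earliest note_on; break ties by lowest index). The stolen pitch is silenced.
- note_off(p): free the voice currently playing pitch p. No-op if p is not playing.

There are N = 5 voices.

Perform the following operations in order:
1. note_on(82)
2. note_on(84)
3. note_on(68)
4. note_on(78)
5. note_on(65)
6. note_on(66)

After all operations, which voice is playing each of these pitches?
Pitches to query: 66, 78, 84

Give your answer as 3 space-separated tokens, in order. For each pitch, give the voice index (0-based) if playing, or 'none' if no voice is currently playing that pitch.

Answer: 0 3 1

Derivation:
Op 1: note_on(82): voice 0 is free -> assigned | voices=[82 - - - -]
Op 2: note_on(84): voice 1 is free -> assigned | voices=[82 84 - - -]
Op 3: note_on(68): voice 2 is free -> assigned | voices=[82 84 68 - -]
Op 4: note_on(78): voice 3 is free -> assigned | voices=[82 84 68 78 -]
Op 5: note_on(65): voice 4 is free -> assigned | voices=[82 84 68 78 65]
Op 6: note_on(66): all voices busy, STEAL voice 0 (pitch 82, oldest) -> assign | voices=[66 84 68 78 65]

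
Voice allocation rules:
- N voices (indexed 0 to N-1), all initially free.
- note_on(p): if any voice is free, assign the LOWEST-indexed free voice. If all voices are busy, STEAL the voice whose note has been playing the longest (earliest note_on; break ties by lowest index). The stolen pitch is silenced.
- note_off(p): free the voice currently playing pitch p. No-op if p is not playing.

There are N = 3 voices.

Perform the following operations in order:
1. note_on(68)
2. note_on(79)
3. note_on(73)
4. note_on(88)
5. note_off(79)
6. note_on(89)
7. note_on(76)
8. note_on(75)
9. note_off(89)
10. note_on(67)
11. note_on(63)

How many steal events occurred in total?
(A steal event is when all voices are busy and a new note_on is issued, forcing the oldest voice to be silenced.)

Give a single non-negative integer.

Answer: 4

Derivation:
Op 1: note_on(68): voice 0 is free -> assigned | voices=[68 - -]
Op 2: note_on(79): voice 1 is free -> assigned | voices=[68 79 -]
Op 3: note_on(73): voice 2 is free -> assigned | voices=[68 79 73]
Op 4: note_on(88): all voices busy, STEAL voice 0 (pitch 68, oldest) -> assign | voices=[88 79 73]
Op 5: note_off(79): free voice 1 | voices=[88 - 73]
Op 6: note_on(89): voice 1 is free -> assigned | voices=[88 89 73]
Op 7: note_on(76): all voices busy, STEAL voice 2 (pitch 73, oldest) -> assign | voices=[88 89 76]
Op 8: note_on(75): all voices busy, STEAL voice 0 (pitch 88, oldest) -> assign | voices=[75 89 76]
Op 9: note_off(89): free voice 1 | voices=[75 - 76]
Op 10: note_on(67): voice 1 is free -> assigned | voices=[75 67 76]
Op 11: note_on(63): all voices busy, STEAL voice 2 (pitch 76, oldest) -> assign | voices=[75 67 63]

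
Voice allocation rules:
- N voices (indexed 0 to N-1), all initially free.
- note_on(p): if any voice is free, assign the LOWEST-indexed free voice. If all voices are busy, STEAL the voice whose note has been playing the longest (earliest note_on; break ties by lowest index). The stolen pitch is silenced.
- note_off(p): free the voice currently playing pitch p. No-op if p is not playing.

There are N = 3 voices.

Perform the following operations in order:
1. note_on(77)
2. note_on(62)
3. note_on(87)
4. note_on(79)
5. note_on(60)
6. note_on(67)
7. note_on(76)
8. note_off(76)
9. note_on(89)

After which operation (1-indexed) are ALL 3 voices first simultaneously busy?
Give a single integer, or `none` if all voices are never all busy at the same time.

Op 1: note_on(77): voice 0 is free -> assigned | voices=[77 - -]
Op 2: note_on(62): voice 1 is free -> assigned | voices=[77 62 -]
Op 3: note_on(87): voice 2 is free -> assigned | voices=[77 62 87]
Op 4: note_on(79): all voices busy, STEAL voice 0 (pitch 77, oldest) -> assign | voices=[79 62 87]
Op 5: note_on(60): all voices busy, STEAL voice 1 (pitch 62, oldest) -> assign | voices=[79 60 87]
Op 6: note_on(67): all voices busy, STEAL voice 2 (pitch 87, oldest) -> assign | voices=[79 60 67]
Op 7: note_on(76): all voices busy, STEAL voice 0 (pitch 79, oldest) -> assign | voices=[76 60 67]
Op 8: note_off(76): free voice 0 | voices=[- 60 67]
Op 9: note_on(89): voice 0 is free -> assigned | voices=[89 60 67]

Answer: 3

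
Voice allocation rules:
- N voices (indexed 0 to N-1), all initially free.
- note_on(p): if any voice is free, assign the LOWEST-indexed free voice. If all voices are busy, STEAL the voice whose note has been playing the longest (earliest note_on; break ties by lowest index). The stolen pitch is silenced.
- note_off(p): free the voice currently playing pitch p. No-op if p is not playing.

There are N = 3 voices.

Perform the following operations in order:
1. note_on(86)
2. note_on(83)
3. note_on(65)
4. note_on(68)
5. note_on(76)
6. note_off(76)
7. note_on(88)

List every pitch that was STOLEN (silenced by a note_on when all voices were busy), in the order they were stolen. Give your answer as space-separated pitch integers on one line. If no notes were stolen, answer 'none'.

Answer: 86 83

Derivation:
Op 1: note_on(86): voice 0 is free -> assigned | voices=[86 - -]
Op 2: note_on(83): voice 1 is free -> assigned | voices=[86 83 -]
Op 3: note_on(65): voice 2 is free -> assigned | voices=[86 83 65]
Op 4: note_on(68): all voices busy, STEAL voice 0 (pitch 86, oldest) -> assign | voices=[68 83 65]
Op 5: note_on(76): all voices busy, STEAL voice 1 (pitch 83, oldest) -> assign | voices=[68 76 65]
Op 6: note_off(76): free voice 1 | voices=[68 - 65]
Op 7: note_on(88): voice 1 is free -> assigned | voices=[68 88 65]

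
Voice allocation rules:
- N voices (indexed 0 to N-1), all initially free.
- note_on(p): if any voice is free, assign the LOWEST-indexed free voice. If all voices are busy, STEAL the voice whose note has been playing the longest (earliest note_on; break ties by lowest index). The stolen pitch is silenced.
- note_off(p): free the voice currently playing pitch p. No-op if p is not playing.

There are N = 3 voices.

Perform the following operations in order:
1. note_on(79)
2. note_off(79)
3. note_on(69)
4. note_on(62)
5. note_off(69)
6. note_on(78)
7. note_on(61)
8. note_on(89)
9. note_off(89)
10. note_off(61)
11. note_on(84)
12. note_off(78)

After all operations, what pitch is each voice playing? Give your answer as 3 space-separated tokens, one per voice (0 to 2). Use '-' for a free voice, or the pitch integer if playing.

Answer: - 84 -

Derivation:
Op 1: note_on(79): voice 0 is free -> assigned | voices=[79 - -]
Op 2: note_off(79): free voice 0 | voices=[- - -]
Op 3: note_on(69): voice 0 is free -> assigned | voices=[69 - -]
Op 4: note_on(62): voice 1 is free -> assigned | voices=[69 62 -]
Op 5: note_off(69): free voice 0 | voices=[- 62 -]
Op 6: note_on(78): voice 0 is free -> assigned | voices=[78 62 -]
Op 7: note_on(61): voice 2 is free -> assigned | voices=[78 62 61]
Op 8: note_on(89): all voices busy, STEAL voice 1 (pitch 62, oldest) -> assign | voices=[78 89 61]
Op 9: note_off(89): free voice 1 | voices=[78 - 61]
Op 10: note_off(61): free voice 2 | voices=[78 - -]
Op 11: note_on(84): voice 1 is free -> assigned | voices=[78 84 -]
Op 12: note_off(78): free voice 0 | voices=[- 84 -]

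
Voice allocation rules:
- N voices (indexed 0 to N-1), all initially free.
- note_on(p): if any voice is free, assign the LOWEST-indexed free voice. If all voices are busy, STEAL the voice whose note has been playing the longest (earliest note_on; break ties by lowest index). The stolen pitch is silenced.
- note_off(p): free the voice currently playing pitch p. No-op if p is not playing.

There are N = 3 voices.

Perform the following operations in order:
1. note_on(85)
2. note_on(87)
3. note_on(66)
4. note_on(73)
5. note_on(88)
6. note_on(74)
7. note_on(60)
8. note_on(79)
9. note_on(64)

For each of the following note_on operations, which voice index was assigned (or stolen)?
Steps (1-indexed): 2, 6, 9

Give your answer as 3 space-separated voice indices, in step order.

Answer: 1 2 2

Derivation:
Op 1: note_on(85): voice 0 is free -> assigned | voices=[85 - -]
Op 2: note_on(87): voice 1 is free -> assigned | voices=[85 87 -]
Op 3: note_on(66): voice 2 is free -> assigned | voices=[85 87 66]
Op 4: note_on(73): all voices busy, STEAL voice 0 (pitch 85, oldest) -> assign | voices=[73 87 66]
Op 5: note_on(88): all voices busy, STEAL voice 1 (pitch 87, oldest) -> assign | voices=[73 88 66]
Op 6: note_on(74): all voices busy, STEAL voice 2 (pitch 66, oldest) -> assign | voices=[73 88 74]
Op 7: note_on(60): all voices busy, STEAL voice 0 (pitch 73, oldest) -> assign | voices=[60 88 74]
Op 8: note_on(79): all voices busy, STEAL voice 1 (pitch 88, oldest) -> assign | voices=[60 79 74]
Op 9: note_on(64): all voices busy, STEAL voice 2 (pitch 74, oldest) -> assign | voices=[60 79 64]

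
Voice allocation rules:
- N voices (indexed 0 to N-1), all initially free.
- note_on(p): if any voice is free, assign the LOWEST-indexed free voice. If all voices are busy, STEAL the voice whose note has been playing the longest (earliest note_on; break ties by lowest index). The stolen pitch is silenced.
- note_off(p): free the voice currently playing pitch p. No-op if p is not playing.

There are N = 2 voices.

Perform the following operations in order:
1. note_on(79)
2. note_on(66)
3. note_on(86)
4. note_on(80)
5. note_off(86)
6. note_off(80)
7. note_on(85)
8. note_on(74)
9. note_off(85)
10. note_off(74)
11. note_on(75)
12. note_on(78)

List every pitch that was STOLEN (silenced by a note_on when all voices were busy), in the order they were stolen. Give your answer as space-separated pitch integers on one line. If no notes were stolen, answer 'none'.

Op 1: note_on(79): voice 0 is free -> assigned | voices=[79 -]
Op 2: note_on(66): voice 1 is free -> assigned | voices=[79 66]
Op 3: note_on(86): all voices busy, STEAL voice 0 (pitch 79, oldest) -> assign | voices=[86 66]
Op 4: note_on(80): all voices busy, STEAL voice 1 (pitch 66, oldest) -> assign | voices=[86 80]
Op 5: note_off(86): free voice 0 | voices=[- 80]
Op 6: note_off(80): free voice 1 | voices=[- -]
Op 7: note_on(85): voice 0 is free -> assigned | voices=[85 -]
Op 8: note_on(74): voice 1 is free -> assigned | voices=[85 74]
Op 9: note_off(85): free voice 0 | voices=[- 74]
Op 10: note_off(74): free voice 1 | voices=[- -]
Op 11: note_on(75): voice 0 is free -> assigned | voices=[75 -]
Op 12: note_on(78): voice 1 is free -> assigned | voices=[75 78]

Answer: 79 66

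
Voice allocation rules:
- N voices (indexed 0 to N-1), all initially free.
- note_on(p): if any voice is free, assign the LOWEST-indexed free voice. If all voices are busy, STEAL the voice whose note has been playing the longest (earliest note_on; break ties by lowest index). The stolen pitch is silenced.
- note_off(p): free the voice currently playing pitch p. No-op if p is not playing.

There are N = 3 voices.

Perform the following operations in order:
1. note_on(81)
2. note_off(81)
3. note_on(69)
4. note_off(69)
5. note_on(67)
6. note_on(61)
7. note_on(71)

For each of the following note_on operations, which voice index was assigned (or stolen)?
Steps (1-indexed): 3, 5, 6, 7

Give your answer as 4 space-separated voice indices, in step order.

Answer: 0 0 1 2

Derivation:
Op 1: note_on(81): voice 0 is free -> assigned | voices=[81 - -]
Op 2: note_off(81): free voice 0 | voices=[- - -]
Op 3: note_on(69): voice 0 is free -> assigned | voices=[69 - -]
Op 4: note_off(69): free voice 0 | voices=[- - -]
Op 5: note_on(67): voice 0 is free -> assigned | voices=[67 - -]
Op 6: note_on(61): voice 1 is free -> assigned | voices=[67 61 -]
Op 7: note_on(71): voice 2 is free -> assigned | voices=[67 61 71]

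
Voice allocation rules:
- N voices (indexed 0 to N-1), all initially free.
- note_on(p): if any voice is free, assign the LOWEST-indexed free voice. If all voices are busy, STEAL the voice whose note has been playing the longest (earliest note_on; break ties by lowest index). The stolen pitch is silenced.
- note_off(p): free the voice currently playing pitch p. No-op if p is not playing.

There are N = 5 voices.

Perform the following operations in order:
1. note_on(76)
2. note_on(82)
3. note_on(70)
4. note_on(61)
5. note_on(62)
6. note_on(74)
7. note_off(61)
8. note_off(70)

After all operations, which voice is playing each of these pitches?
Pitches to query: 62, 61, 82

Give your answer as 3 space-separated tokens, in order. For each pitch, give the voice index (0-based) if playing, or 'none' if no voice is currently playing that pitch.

Op 1: note_on(76): voice 0 is free -> assigned | voices=[76 - - - -]
Op 2: note_on(82): voice 1 is free -> assigned | voices=[76 82 - - -]
Op 3: note_on(70): voice 2 is free -> assigned | voices=[76 82 70 - -]
Op 4: note_on(61): voice 3 is free -> assigned | voices=[76 82 70 61 -]
Op 5: note_on(62): voice 4 is free -> assigned | voices=[76 82 70 61 62]
Op 6: note_on(74): all voices busy, STEAL voice 0 (pitch 76, oldest) -> assign | voices=[74 82 70 61 62]
Op 7: note_off(61): free voice 3 | voices=[74 82 70 - 62]
Op 8: note_off(70): free voice 2 | voices=[74 82 - - 62]

Answer: 4 none 1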